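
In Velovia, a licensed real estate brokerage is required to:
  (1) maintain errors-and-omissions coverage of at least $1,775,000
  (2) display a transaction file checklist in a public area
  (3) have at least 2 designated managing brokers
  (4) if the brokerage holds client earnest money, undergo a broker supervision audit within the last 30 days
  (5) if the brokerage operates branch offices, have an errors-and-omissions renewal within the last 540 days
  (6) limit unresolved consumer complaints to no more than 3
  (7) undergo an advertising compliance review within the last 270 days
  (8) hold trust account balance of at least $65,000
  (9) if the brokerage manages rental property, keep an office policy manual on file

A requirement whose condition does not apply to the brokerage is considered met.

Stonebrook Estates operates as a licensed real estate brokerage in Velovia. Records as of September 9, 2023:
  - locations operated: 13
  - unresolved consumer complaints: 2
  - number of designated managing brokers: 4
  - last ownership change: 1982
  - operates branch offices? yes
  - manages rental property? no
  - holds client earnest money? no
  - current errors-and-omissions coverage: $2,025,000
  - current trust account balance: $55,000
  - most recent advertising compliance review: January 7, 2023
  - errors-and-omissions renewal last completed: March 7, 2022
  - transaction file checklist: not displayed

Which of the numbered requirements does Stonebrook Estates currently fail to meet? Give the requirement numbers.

2, 5, 8

1. errors-and-omissions coverage $2,025,000 ≥ $1,775,000 → met
2. transaction file checklist absent → not met
3. designated managing brokers 4 ≥ 2 → met
4. condition 'holds client earnest money' does not hold → requirement n/a → met
5. condition 'operates branch offices' holds; errors-and-omissions renewal 551 days ago vs limit 540 → not met
6. unresolved consumer complaints 2 ≤ 3 → met
7. advertising compliance review 245 days ago vs limit 270 → met
8. trust account balance $55,000 < $65,000 → not met
9. condition 'manages rental property' does not hold → requirement n/a → met
Not met: 2, 5, 8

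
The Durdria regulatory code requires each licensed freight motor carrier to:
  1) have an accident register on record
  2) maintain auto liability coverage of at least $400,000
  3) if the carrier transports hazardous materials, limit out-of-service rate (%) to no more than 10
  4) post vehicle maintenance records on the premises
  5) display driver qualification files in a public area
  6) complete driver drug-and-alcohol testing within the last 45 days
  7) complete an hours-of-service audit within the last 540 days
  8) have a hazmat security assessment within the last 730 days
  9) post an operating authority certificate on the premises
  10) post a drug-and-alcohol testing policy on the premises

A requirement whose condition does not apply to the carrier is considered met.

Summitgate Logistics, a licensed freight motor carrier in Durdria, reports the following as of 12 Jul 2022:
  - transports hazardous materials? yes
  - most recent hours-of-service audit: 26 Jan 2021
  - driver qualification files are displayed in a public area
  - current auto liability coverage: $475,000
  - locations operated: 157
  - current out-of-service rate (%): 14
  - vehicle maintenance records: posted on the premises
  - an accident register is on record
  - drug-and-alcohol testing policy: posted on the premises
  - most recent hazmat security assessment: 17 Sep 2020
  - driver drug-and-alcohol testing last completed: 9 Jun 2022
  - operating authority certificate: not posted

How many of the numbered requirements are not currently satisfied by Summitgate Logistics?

2

1. accident register present → met
2. auto liability coverage $475,000 ≥ $400,000 → met
3. condition 'transports hazardous materials' holds; out-of-service rate (%) 14 > 10 → not met
4. vehicle maintenance records present → met
5. driver qualification files present → met
6. driver drug-and-alcohol testing 33 days ago vs limit 45 → met
7. hours-of-service audit 532 days ago vs limit 540 → met
8. hazmat security assessment 663 days ago vs limit 730 → met
9. operating authority certificate absent → not met
10. drug-and-alcohol testing policy present → met
Not met: 2 of 10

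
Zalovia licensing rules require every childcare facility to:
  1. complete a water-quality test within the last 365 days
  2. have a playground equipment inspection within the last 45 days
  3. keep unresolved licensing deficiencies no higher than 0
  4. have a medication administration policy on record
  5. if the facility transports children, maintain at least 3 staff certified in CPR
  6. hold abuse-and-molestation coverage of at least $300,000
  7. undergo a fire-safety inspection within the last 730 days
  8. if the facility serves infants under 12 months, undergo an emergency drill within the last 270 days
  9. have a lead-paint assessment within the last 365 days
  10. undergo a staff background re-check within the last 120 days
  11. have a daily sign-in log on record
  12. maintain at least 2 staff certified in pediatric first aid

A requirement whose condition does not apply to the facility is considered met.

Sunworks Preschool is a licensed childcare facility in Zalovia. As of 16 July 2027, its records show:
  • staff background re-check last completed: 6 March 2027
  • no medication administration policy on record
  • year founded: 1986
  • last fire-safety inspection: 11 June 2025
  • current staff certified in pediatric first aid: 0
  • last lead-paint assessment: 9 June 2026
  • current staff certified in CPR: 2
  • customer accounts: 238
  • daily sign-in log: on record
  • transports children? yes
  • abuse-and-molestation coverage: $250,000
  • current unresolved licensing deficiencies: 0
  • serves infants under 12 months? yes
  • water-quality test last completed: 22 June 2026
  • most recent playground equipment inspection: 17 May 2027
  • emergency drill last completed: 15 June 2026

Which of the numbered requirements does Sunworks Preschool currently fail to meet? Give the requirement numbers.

1. water-quality test 389 days ago vs limit 365 → not met
2. playground equipment inspection 60 days ago vs limit 45 → not met
3. unresolved licensing deficiencies 0 ≤ 0 → met
4. medication administration policy absent → not met
5. condition 'transports children' holds; staff certified in CPR 2 < 3 → not met
6. abuse-and-molestation coverage $250,000 < $300,000 → not met
7. fire-safety inspection 765 days ago vs limit 730 → not met
8. condition 'serves infants under 12 months' holds; emergency drill 396 days ago vs limit 270 → not met
9. lead-paint assessment 402 days ago vs limit 365 → not met
10. staff background re-check 132 days ago vs limit 120 → not met
11. daily sign-in log present → met
12. staff certified in pediatric first aid 0 < 2 → not met
Not met: 1, 2, 4, 5, 6, 7, 8, 9, 10, 12

1, 2, 4, 5, 6, 7, 8, 9, 10, 12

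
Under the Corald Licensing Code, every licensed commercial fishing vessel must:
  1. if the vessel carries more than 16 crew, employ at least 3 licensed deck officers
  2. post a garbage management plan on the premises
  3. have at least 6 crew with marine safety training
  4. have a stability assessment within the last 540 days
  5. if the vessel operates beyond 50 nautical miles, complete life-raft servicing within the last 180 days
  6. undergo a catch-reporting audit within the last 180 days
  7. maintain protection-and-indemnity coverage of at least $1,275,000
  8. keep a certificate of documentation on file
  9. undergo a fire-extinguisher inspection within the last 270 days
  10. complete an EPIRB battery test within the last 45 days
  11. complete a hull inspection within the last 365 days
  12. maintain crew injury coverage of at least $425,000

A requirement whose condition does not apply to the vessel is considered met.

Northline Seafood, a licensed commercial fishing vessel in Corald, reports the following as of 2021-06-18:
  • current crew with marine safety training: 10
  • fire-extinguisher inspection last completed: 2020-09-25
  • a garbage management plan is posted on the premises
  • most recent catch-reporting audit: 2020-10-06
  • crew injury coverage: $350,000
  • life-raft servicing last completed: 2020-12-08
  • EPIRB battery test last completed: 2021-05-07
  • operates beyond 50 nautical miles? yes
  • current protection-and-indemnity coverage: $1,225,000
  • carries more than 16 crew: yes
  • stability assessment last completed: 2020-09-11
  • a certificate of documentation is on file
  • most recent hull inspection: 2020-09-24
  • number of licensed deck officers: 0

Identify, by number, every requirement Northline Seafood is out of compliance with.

1. condition 'carries more than 16 crew' holds; licensed deck officers 0 < 3 → not met
2. garbage management plan present → met
3. crew with marine safety training 10 ≥ 6 → met
4. stability assessment 280 days ago vs limit 540 → met
5. condition 'operates beyond 50 nautical miles' holds; life-raft servicing 192 days ago vs limit 180 → not met
6. catch-reporting audit 255 days ago vs limit 180 → not met
7. protection-and-indemnity coverage $1,225,000 < $1,275,000 → not met
8. certificate of documentation present → met
9. fire-extinguisher inspection 266 days ago vs limit 270 → met
10. EPIRB battery test 42 days ago vs limit 45 → met
11. hull inspection 267 days ago vs limit 365 → met
12. crew injury coverage $350,000 < $425,000 → not met
Not met: 1, 5, 6, 7, 12

1, 5, 6, 7, 12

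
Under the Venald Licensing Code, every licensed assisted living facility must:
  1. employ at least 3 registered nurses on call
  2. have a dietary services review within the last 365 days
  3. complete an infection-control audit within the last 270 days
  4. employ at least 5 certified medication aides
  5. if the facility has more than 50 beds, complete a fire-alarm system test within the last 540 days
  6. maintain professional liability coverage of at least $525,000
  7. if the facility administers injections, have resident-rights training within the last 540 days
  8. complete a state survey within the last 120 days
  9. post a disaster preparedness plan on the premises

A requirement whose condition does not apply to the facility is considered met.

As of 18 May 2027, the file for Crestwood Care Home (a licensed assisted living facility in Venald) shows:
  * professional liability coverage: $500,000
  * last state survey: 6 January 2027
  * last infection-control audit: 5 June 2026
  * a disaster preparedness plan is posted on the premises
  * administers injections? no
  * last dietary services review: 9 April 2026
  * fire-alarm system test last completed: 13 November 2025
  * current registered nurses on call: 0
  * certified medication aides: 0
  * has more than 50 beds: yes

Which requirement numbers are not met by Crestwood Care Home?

1. registered nurses on call 0 < 3 → not met
2. dietary services review 404 days ago vs limit 365 → not met
3. infection-control audit 347 days ago vs limit 270 → not met
4. certified medication aides 0 < 5 → not met
5. condition 'has more than 50 beds' holds; fire-alarm system test 551 days ago vs limit 540 → not met
6. professional liability coverage $500,000 < $525,000 → not met
7. condition 'administers injections' does not hold → requirement n/a → met
8. state survey 132 days ago vs limit 120 → not met
9. disaster preparedness plan present → met
Not met: 1, 2, 3, 4, 5, 6, 8

1, 2, 3, 4, 5, 6, 8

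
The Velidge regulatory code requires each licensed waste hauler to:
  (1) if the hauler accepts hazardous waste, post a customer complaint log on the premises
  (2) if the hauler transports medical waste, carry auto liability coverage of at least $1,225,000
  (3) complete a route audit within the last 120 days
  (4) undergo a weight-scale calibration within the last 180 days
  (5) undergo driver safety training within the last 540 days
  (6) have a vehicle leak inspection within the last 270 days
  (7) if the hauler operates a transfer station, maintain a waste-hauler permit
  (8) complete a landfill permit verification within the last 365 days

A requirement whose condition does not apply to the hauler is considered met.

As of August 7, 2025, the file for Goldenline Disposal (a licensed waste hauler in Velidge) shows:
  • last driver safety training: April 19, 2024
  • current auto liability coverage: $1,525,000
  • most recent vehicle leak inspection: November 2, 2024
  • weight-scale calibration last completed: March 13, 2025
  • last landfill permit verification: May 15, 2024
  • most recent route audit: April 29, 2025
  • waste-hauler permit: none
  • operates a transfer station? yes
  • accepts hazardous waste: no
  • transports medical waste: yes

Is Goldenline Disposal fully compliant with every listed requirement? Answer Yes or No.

No

1. condition 'accepts hazardous waste' does not hold → requirement n/a → met
2. condition 'transports medical waste' holds; auto liability coverage $1,525,000 ≥ $1,225,000 → met
3. route audit 100 days ago vs limit 120 → met
4. weight-scale calibration 147 days ago vs limit 180 → met
5. driver safety training 475 days ago vs limit 540 → met
6. vehicle leak inspection 278 days ago vs limit 270 → not met
7. condition 'operates a transfer station' holds; waste-hauler permit absent → not met
8. landfill permit verification 449 days ago vs limit 365 → not met
Not met: 6, 7, 8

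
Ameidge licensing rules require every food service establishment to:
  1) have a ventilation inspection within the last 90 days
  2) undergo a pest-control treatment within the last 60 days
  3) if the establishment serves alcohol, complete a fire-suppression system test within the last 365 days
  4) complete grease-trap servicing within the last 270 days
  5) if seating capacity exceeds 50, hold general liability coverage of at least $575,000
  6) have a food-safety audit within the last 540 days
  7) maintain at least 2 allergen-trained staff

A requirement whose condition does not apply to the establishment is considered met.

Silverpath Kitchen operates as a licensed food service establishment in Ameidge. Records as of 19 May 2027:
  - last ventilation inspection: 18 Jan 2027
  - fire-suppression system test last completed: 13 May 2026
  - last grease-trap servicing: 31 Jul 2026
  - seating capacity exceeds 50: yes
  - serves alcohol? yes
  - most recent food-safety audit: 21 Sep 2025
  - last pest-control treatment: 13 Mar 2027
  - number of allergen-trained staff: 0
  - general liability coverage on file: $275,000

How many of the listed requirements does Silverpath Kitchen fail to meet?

1. ventilation inspection 121 days ago vs limit 90 → not met
2. pest-control treatment 67 days ago vs limit 60 → not met
3. condition 'serves alcohol' holds; fire-suppression system test 371 days ago vs limit 365 → not met
4. grease-trap servicing 292 days ago vs limit 270 → not met
5. condition 'seating capacity exceeds 50' holds; general liability coverage $275,000 < $575,000 → not met
6. food-safety audit 605 days ago vs limit 540 → not met
7. allergen-trained staff 0 < 2 → not met
Not met: 7 of 7

7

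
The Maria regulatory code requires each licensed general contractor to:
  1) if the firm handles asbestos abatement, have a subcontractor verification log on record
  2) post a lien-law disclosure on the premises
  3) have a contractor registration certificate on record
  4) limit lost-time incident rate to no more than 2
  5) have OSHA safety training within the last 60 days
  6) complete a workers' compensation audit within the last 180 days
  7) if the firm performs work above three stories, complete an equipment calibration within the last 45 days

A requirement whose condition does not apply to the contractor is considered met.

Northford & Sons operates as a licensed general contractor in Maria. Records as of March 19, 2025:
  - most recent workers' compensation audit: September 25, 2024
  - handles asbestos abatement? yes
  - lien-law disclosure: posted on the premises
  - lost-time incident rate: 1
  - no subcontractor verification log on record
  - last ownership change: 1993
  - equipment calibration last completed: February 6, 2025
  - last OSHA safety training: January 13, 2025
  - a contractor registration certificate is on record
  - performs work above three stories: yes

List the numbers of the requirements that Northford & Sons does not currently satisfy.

1, 5

1. condition 'handles asbestos abatement' holds; subcontractor verification log absent → not met
2. lien-law disclosure present → met
3. contractor registration certificate present → met
4. lost-time incident rate 1 ≤ 2 → met
5. OSHA safety training 65 days ago vs limit 60 → not met
6. workers' compensation audit 175 days ago vs limit 180 → met
7. condition 'performs work above three stories' holds; equipment calibration 41 days ago vs limit 45 → met
Not met: 1, 5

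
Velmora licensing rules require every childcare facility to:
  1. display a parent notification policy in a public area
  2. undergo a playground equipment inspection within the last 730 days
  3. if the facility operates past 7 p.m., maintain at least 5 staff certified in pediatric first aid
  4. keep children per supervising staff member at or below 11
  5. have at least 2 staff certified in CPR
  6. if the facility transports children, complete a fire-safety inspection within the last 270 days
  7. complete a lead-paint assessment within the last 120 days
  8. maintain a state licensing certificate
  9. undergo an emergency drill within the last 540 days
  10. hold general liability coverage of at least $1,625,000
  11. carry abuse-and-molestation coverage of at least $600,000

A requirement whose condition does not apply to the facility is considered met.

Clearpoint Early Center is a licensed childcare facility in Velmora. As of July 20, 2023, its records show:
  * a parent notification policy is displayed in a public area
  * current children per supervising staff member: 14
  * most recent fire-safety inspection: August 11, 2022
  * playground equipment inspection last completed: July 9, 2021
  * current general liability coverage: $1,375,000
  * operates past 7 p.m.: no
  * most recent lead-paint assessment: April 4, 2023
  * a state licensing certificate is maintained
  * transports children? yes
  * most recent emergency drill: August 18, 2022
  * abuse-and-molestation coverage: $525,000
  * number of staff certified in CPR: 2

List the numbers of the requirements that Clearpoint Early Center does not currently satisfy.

1. parent notification policy present → met
2. playground equipment inspection 741 days ago vs limit 730 → not met
3. condition 'operates past 7 p.m.' does not hold → requirement n/a → met
4. children per supervising staff member 14 > 11 → not met
5. staff certified in CPR 2 ≥ 2 → met
6. condition 'transports children' holds; fire-safety inspection 343 days ago vs limit 270 → not met
7. lead-paint assessment 107 days ago vs limit 120 → met
8. state licensing certificate present → met
9. emergency drill 336 days ago vs limit 540 → met
10. general liability coverage $1,375,000 < $1,625,000 → not met
11. abuse-and-molestation coverage $525,000 < $600,000 → not met
Not met: 2, 4, 6, 10, 11

2, 4, 6, 10, 11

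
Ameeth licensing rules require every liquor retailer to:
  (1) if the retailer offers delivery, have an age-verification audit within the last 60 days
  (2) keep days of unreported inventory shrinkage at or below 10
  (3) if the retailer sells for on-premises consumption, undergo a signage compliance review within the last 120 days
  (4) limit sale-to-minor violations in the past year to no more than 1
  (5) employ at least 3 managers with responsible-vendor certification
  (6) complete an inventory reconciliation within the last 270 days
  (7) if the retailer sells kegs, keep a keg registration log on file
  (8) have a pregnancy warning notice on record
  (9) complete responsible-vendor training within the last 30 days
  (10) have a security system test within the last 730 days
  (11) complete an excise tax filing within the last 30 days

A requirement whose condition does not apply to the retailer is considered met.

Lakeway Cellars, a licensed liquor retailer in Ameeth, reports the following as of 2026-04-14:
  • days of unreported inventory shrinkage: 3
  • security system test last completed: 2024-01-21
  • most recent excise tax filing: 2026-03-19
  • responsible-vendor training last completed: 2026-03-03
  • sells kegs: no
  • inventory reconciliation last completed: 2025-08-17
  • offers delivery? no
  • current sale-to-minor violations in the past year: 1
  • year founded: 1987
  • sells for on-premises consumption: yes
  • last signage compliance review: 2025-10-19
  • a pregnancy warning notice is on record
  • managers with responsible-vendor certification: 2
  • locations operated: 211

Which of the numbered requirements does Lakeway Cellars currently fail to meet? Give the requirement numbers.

1. condition 'offers delivery' does not hold → requirement n/a → met
2. days of unreported inventory shrinkage 3 ≤ 10 → met
3. condition 'sells for on-premises consumption' holds; signage compliance review 177 days ago vs limit 120 → not met
4. sale-to-minor violations in the past year 1 ≤ 1 → met
5. managers with responsible-vendor certification 2 < 3 → not met
6. inventory reconciliation 240 days ago vs limit 270 → met
7. condition 'sells kegs' does not hold → requirement n/a → met
8. pregnancy warning notice present → met
9. responsible-vendor training 42 days ago vs limit 30 → not met
10. security system test 814 days ago vs limit 730 → not met
11. excise tax filing 26 days ago vs limit 30 → met
Not met: 3, 5, 9, 10

3, 5, 9, 10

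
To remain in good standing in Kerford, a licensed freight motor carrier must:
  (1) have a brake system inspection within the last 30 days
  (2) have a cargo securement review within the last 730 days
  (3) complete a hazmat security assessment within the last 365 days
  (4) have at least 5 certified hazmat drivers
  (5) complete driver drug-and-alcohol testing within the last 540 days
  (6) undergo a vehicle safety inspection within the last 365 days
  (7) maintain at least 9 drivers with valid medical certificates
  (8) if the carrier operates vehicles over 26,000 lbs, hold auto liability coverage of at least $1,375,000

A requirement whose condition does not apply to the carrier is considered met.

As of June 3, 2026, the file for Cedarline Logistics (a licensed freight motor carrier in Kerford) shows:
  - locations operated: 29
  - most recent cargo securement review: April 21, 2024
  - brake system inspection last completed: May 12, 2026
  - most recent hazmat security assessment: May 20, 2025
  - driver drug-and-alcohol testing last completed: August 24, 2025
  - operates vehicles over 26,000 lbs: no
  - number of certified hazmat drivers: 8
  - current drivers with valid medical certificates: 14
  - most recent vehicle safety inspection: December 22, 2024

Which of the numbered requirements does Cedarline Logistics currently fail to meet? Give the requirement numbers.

1. brake system inspection 22 days ago vs limit 30 → met
2. cargo securement review 773 days ago vs limit 730 → not met
3. hazmat security assessment 379 days ago vs limit 365 → not met
4. certified hazmat drivers 8 ≥ 5 → met
5. driver drug-and-alcohol testing 283 days ago vs limit 540 → met
6. vehicle safety inspection 528 days ago vs limit 365 → not met
7. drivers with valid medical certificates 14 ≥ 9 → met
8. condition 'operates vehicles over 26,000 lbs' does not hold → requirement n/a → met
Not met: 2, 3, 6

2, 3, 6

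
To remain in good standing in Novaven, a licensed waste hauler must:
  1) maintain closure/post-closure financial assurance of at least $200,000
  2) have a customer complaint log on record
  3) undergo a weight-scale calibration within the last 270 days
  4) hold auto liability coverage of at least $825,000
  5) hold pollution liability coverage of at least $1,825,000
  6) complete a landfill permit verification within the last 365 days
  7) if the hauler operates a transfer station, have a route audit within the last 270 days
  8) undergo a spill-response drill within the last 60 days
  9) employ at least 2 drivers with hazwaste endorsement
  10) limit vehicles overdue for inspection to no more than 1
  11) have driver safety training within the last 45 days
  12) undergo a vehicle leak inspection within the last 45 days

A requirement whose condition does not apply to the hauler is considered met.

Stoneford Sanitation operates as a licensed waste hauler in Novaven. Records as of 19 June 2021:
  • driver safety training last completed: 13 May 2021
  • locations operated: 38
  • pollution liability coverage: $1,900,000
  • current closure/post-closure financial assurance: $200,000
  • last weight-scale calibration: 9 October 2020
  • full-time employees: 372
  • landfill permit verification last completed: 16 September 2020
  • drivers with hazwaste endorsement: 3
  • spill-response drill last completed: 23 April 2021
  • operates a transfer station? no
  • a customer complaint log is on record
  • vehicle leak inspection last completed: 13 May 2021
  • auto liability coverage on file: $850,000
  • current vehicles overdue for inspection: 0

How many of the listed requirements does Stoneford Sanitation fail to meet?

1. closure/post-closure financial assurance $200,000 ≥ $200,000 → met
2. customer complaint log present → met
3. weight-scale calibration 253 days ago vs limit 270 → met
4. auto liability coverage $850,000 ≥ $825,000 → met
5. pollution liability coverage $1,900,000 ≥ $1,825,000 → met
6. landfill permit verification 276 days ago vs limit 365 → met
7. condition 'operates a transfer station' does not hold → requirement n/a → met
8. spill-response drill 57 days ago vs limit 60 → met
9. drivers with hazwaste endorsement 3 ≥ 2 → met
10. vehicles overdue for inspection 0 ≤ 1 → met
11. driver safety training 37 days ago vs limit 45 → met
12. vehicle leak inspection 37 days ago vs limit 45 → met
Not met: 0 of 12

0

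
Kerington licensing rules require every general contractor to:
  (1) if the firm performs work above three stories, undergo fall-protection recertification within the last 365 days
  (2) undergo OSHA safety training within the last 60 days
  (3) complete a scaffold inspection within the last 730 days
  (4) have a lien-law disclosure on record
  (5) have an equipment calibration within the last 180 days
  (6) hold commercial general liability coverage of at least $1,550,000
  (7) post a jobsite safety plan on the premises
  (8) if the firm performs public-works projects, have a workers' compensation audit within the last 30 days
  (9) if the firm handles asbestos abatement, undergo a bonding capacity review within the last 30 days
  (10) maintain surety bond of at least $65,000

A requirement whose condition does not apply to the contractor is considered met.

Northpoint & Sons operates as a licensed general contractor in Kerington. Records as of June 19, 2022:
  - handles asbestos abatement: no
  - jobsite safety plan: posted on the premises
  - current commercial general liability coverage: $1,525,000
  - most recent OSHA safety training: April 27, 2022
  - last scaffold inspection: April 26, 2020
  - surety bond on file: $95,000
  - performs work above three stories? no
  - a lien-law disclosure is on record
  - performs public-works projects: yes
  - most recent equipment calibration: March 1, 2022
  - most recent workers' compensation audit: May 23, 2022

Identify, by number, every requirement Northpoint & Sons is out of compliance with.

1. condition 'performs work above three stories' does not hold → requirement n/a → met
2. OSHA safety training 53 days ago vs limit 60 → met
3. scaffold inspection 784 days ago vs limit 730 → not met
4. lien-law disclosure present → met
5. equipment calibration 110 days ago vs limit 180 → met
6. commercial general liability coverage $1,525,000 < $1,550,000 → not met
7. jobsite safety plan present → met
8. condition 'performs public-works projects' holds; workers' compensation audit 27 days ago vs limit 30 → met
9. condition 'handles asbestos abatement' does not hold → requirement n/a → met
10. surety bond $95,000 ≥ $65,000 → met
Not met: 3, 6

3, 6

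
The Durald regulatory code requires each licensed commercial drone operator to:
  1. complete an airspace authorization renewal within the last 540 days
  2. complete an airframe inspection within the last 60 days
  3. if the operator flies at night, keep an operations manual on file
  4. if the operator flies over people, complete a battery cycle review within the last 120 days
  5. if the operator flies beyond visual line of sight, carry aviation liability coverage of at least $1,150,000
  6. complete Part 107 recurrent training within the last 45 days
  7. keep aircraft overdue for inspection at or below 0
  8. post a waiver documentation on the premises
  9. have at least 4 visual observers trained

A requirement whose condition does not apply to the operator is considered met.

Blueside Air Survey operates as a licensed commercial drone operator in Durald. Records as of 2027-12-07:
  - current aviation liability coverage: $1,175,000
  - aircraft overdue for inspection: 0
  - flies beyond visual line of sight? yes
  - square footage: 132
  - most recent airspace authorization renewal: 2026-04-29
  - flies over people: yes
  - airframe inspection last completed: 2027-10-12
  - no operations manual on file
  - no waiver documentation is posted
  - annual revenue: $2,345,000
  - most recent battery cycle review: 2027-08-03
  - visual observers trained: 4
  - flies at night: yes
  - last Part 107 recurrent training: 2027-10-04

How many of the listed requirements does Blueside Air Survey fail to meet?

1. airspace authorization renewal 587 days ago vs limit 540 → not met
2. airframe inspection 56 days ago vs limit 60 → met
3. condition 'flies at night' holds; operations manual absent → not met
4. condition 'flies over people' holds; battery cycle review 126 days ago vs limit 120 → not met
5. condition 'flies beyond visual line of sight' holds; aviation liability coverage $1,175,000 ≥ $1,150,000 → met
6. Part 107 recurrent training 64 days ago vs limit 45 → not met
7. aircraft overdue for inspection 0 ≤ 0 → met
8. waiver documentation absent → not met
9. visual observers trained 4 ≥ 4 → met
Not met: 5 of 9

5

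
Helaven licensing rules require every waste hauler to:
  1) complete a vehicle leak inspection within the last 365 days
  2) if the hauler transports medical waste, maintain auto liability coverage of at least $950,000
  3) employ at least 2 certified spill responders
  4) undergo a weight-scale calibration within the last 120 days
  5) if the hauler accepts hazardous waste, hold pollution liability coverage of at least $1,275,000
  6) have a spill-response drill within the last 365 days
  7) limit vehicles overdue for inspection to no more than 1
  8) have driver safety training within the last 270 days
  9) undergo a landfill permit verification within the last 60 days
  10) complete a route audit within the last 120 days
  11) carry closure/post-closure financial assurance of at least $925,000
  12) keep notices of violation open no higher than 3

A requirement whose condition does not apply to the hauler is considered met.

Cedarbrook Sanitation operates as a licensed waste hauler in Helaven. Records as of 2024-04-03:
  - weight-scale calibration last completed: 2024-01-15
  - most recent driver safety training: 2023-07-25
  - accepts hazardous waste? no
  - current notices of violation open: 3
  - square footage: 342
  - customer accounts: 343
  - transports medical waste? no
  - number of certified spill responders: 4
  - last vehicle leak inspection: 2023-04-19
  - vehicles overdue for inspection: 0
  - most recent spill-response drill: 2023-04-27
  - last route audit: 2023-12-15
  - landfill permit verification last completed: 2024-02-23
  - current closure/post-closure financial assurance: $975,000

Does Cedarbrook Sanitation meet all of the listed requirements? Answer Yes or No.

Yes

1. vehicle leak inspection 350 days ago vs limit 365 → met
2. condition 'transports medical waste' does not hold → requirement n/a → met
3. certified spill responders 4 ≥ 2 → met
4. weight-scale calibration 79 days ago vs limit 120 → met
5. condition 'accepts hazardous waste' does not hold → requirement n/a → met
6. spill-response drill 342 days ago vs limit 365 → met
7. vehicles overdue for inspection 0 ≤ 1 → met
8. driver safety training 253 days ago vs limit 270 → met
9. landfill permit verification 40 days ago vs limit 60 → met
10. route audit 110 days ago vs limit 120 → met
11. closure/post-closure financial assurance $975,000 ≥ $925,000 → met
12. notices of violation open 3 ≤ 3 → met
All met.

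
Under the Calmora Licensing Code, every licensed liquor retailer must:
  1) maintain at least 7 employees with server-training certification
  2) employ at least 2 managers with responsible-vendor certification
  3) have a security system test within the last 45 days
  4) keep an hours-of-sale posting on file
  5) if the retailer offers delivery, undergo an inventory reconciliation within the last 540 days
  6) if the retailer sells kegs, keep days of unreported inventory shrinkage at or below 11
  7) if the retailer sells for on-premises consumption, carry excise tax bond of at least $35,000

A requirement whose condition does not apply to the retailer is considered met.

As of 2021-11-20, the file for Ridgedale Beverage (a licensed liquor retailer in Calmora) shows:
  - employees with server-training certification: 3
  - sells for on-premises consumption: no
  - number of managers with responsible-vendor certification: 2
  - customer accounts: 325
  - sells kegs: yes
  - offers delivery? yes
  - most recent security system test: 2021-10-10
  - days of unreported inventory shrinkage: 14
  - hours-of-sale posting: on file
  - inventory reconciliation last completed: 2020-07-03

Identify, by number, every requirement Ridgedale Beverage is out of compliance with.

1, 6

1. employees with server-training certification 3 < 7 → not met
2. managers with responsible-vendor certification 2 ≥ 2 → met
3. security system test 41 days ago vs limit 45 → met
4. hours-of-sale posting present → met
5. condition 'offers delivery' holds; inventory reconciliation 505 days ago vs limit 540 → met
6. condition 'sells kegs' holds; days of unreported inventory shrinkage 14 > 11 → not met
7. condition 'sells for on-premises consumption' does not hold → requirement n/a → met
Not met: 1, 6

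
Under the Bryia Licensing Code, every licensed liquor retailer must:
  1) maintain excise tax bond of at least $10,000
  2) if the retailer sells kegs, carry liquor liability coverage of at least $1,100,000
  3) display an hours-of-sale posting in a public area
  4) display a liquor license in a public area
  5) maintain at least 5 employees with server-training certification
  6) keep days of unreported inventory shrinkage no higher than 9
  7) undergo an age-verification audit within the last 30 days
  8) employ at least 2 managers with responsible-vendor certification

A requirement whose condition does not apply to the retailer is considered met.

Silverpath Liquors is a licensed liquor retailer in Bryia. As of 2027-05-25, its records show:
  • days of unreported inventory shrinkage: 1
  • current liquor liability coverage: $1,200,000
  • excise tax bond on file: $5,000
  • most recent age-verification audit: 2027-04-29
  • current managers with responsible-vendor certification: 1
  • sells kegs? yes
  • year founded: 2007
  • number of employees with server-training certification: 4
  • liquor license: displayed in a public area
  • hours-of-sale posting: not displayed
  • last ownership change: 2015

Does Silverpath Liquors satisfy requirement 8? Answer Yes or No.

No

8. managers with responsible-vendor certification 1 < 2 → not met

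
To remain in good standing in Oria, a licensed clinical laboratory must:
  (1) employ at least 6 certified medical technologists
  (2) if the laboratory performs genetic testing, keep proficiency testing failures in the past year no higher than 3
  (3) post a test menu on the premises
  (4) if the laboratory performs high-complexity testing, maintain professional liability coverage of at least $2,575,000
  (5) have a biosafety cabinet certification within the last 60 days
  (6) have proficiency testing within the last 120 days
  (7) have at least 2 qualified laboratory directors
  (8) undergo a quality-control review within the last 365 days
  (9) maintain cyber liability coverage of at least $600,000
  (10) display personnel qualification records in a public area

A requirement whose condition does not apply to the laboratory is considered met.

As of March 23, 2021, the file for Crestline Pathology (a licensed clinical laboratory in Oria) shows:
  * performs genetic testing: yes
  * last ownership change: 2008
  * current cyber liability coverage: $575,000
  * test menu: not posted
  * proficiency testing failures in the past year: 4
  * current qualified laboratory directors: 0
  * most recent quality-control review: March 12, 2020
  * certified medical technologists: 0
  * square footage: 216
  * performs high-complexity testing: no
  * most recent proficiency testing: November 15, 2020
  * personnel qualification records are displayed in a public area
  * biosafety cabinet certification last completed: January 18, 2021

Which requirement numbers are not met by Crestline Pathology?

1. certified medical technologists 0 < 6 → not met
2. condition 'performs genetic testing' holds; proficiency testing failures in the past year 4 > 3 → not met
3. test menu absent → not met
4. condition 'performs high-complexity testing' does not hold → requirement n/a → met
5. biosafety cabinet certification 64 days ago vs limit 60 → not met
6. proficiency testing 128 days ago vs limit 120 → not met
7. qualified laboratory directors 0 < 2 → not met
8. quality-control review 376 days ago vs limit 365 → not met
9. cyber liability coverage $575,000 < $600,000 → not met
10. personnel qualification records present → met
Not met: 1, 2, 3, 5, 6, 7, 8, 9

1, 2, 3, 5, 6, 7, 8, 9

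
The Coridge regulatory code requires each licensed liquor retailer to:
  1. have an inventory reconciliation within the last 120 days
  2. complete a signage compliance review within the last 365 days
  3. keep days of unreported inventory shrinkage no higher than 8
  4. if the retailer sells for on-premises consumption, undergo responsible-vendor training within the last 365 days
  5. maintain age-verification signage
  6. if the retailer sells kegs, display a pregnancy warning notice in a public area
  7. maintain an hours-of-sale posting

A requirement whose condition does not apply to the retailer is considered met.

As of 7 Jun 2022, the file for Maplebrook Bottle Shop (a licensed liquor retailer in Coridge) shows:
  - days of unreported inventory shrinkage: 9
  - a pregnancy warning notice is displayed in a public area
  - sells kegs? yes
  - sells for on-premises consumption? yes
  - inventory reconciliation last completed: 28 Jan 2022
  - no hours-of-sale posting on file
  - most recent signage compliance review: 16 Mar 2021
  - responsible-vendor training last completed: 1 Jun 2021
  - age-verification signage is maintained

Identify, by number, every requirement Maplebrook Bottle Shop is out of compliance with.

1, 2, 3, 4, 7

1. inventory reconciliation 130 days ago vs limit 120 → not met
2. signage compliance review 448 days ago vs limit 365 → not met
3. days of unreported inventory shrinkage 9 > 8 → not met
4. condition 'sells for on-premises consumption' holds; responsible-vendor training 371 days ago vs limit 365 → not met
5. age-verification signage present → met
6. condition 'sells kegs' holds; pregnancy warning notice present → met
7. hours-of-sale posting absent → not met
Not met: 1, 2, 3, 4, 7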